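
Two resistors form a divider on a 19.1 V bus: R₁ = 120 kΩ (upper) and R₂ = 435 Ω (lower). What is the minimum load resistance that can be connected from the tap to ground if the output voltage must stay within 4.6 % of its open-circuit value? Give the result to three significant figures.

R_L(min) ≈ 8.99 kΩ

Output resistance R_th = R₁‖R₂ = (120000 × 435)/120400 = 433.4 Ω.
The fractional drop is R_th/(R_th + R_L); requiring this ≤ 0.0460 gives R_L ≥ R_th(1/0.0460 − 1) = 433.4 × 20.74 = 8.99 kΩ.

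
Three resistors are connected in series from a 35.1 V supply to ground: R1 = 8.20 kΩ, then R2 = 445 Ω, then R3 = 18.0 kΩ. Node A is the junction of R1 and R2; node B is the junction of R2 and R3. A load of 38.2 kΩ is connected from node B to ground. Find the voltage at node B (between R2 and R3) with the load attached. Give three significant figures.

At node B, R3 is in parallel with the load: R3‖R_L = 12230 Ω.
Below node A the resistance is R2 + (R3‖R_L) = 12680 Ω, so V_A = 35.1 × 12680/20880 = 21.32 V.
Then V_B = V_A × (R3‖R_L)/(R2 + R3‖R_L) = 21.32 × 12230/12680 = 20.6 V.

V ≈ 20.6 V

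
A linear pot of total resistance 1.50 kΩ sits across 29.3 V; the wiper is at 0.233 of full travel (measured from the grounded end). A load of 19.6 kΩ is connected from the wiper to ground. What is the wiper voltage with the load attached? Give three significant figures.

The wiper splits the pot into (1−α)R = 1150 Ω above and αR = 349.5 Ω below.
Lower section ‖ load = 343.4 Ω.
V_wiper = 29.3 × 343.4/(1150 + 343.4) = 6.73 V.

V ≈ 6.73 V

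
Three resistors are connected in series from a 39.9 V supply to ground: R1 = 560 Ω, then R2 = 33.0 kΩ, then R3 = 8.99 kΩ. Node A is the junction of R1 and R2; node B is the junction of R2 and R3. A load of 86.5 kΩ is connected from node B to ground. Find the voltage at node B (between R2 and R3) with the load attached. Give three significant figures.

V ≈ 7.79 V

At node B, R3 is in parallel with the load: R3‖R_L = 8144 Ω.
Below node A the resistance is R2 + (R3‖R_L) = 41140 Ω, so V_A = 39.9 × 41140/41700 = 39.36 V.
Then V_B = V_A × (R3‖R_L)/(R2 + R3‖R_L) = 39.36 × 8144/41140 = 7.79 V.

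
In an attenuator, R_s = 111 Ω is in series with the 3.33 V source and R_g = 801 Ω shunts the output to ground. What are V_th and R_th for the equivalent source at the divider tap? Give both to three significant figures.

V_th is the open-circuit tap voltage: 3.33 × 801/(111 + 801) = 2.92 V.
With the supply zeroed, R_s and R_g appear in parallel from the tap: R_th = R_s‖R_g = (111 × 801)/912.0 = 97.5 Ω.

V_th = 2.92 V, R_th = 97.5 Ω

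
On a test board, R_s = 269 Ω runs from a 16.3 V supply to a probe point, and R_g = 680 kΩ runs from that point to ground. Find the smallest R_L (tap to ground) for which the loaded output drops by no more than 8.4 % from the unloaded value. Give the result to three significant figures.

Output resistance R_th = R_s‖R_g = (269 × 680000)/680300 = 268.9 Ω.
The fractional drop is R_th/(R_th + R_L); requiring this ≤ 0.0840 gives R_L ≥ R_th(1/0.0840 − 1) = 268.9 × 10.90 = 2.93 kΩ.

R_L(min) ≈ 2.93 kΩ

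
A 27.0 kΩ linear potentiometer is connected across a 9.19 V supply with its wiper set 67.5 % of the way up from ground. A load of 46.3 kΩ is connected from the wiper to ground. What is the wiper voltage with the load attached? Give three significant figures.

The wiper splits the pot into (1−α)R = 8.775 kΩ above and αR = 18.23 kΩ below.
Lower section ‖ load = 13.08 kΩ.
V_wiper = 9.19 × 13.08/(8.775 + 13.08) = 5.50 V.

V ≈ 5.50 V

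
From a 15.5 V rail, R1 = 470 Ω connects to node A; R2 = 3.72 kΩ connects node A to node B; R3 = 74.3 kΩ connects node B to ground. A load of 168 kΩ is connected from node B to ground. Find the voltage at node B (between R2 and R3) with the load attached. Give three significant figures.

V ≈ 14.3 V

At node B, R3 is in parallel with the load: R3‖R_L = 51520 Ω.
Below node A the resistance is R2 + (R3‖R_L) = 55240 Ω, so V_A = 15.5 × 55240/55710 = 15.37 V.
Then V_B = V_A × (R3‖R_L)/(R2 + R3‖R_L) = 15.37 × 51520/55240 = 14.3 V.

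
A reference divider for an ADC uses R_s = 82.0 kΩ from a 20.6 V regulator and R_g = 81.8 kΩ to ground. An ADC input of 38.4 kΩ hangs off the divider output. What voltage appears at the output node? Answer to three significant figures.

The load sits in parallel with R_g: R_g‖R_L = (81.8 × 38.4) / (81.8 + 38.4) = 26.13 kΩ.
V_out = 20.6 × 26.13 / (82.0 + 26.13) = 20.6 × 26.13/108.1 = 4.98 V.

V_out ≈ 4.98 V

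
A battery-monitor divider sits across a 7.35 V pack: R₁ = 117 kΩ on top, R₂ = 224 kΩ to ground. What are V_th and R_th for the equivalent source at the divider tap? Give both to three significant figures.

V_th is the open-circuit tap voltage: 7.35 × 224/(117 + 224) = 4.83 V.
With the supply zeroed, R₁ and R₂ appear in parallel from the tap: R_th = R₁‖R₂ = (117 × 224)/341.0 = 76.9 kΩ.

V_th = 4.83 V, R_th = 76.9 kΩ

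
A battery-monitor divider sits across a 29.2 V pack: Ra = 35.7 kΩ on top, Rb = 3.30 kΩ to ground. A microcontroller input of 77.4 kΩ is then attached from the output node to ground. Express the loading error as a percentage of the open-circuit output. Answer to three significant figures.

3.76 %

The divider's output (Thévenin) resistance is Ra‖Rb = 3.021 kΩ.
Fractional drop under load = R_th/(R_th + R_L) = 3.021 / (3.021 + 77.4) = 0.03756.
So the output falls by 3.76 %.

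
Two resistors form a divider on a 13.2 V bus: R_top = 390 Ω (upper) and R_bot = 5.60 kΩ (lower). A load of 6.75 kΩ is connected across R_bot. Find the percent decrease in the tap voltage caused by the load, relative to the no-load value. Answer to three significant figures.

The divider's output (Thévenin) resistance is R_top‖R_bot = 364.6 Ω.
Fractional drop under load = R_th/(R_th + R_L) = 364.6 / (364.6 + 6750) = 0.05125.
So the output falls by 5.12 %.

5.12 %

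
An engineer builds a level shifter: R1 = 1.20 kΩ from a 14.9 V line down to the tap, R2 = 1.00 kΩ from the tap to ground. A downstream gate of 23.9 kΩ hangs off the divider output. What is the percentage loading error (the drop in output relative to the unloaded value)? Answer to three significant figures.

The divider's output (Thévenin) resistance is R1‖R2 = 0.5455 kΩ.
Fractional drop under load = R_th/(R_th + R_L) = 0.5455 / (0.5455 + 23.9) = 0.02231.
So the output falls by 2.23 %.

2.23 %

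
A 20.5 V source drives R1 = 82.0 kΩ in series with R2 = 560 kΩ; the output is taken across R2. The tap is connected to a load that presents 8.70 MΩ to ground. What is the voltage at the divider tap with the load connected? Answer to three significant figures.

The load sits in parallel with R2: R2‖R_L = (560 × 8700) / (560 + 8700) = 526.1 kΩ.
V_out = 20.5 × 526.1 / (82.0 + 526.1) = 20.5 × 526.1/608.1 = 17.7 V.

V_out ≈ 17.7 V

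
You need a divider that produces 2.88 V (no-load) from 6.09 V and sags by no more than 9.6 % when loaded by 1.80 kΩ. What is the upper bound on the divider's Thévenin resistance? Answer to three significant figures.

Loading drop = R_th/(R_th + R_L) ≤ 0.0960, so R_th ≤ R_L · ε/(1−ε) = 1.80 kΩ × 0.0960/0.9040 = 191 Ω.

R_th ≤ 191 Ω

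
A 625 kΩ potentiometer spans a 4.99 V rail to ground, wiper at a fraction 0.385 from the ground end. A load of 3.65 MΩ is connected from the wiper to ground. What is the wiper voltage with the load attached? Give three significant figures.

V ≈ 1.85 V

The wiper splits the pot into (1−α)R = 384.4 kΩ above and αR = 240.6 kΩ below.
Lower section ‖ load = 225.7 kΩ.
V_wiper = 4.99 × 225.7/(384.4 + 225.7) = 1.85 V.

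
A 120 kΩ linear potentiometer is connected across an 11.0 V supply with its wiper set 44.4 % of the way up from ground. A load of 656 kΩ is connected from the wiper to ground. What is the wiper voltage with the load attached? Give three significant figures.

The wiper splits the pot into (1−α)R = 66.72 kΩ above and αR = 53.28 kΩ below.
Lower section ‖ load = 49.28 kΩ.
V_wiper = 11.0 × 49.28/(66.72 + 49.28) = 4.67 V.

V ≈ 4.67 V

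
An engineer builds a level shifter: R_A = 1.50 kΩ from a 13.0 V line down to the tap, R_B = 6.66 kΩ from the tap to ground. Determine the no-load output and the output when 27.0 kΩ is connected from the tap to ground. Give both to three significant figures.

Open-circuit: V = 13.0 × 6.66/(1.50 + 6.66) = 10.6 V.
With the load, R_B becomes R_B‖R_L = 5.342 kΩ, so V = 13.0 × 5.342/6.842 = 10.2 V.

Unloaded: 10.6 V; loaded: 10.2 V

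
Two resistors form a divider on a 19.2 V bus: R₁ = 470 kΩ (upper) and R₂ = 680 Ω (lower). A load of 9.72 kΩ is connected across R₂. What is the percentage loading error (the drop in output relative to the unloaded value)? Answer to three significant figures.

6.53 %

The divider's output (Thévenin) resistance is R₁‖R₂ = 679.0 Ω.
Fractional drop under load = R_th/(R_th + R_L) = 679.0 / (679.0 + 9720) = 0.06530.
So the output falls by 6.53 %.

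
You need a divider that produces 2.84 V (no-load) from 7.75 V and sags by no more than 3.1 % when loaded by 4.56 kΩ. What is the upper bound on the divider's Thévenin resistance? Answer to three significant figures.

R_th ≤ 146 Ω

Loading drop = R_th/(R_th + R_L) ≤ 0.0310, so R_th ≤ R_L · ε/(1−ε) = 4.56 kΩ × 0.0310/0.9690 = 146 Ω.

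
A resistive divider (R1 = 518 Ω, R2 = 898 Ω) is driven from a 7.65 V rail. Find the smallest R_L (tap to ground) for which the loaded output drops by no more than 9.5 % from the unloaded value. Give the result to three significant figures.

Output resistance R_th = R1‖R2 = (518 × 898)/1416 = 328.5 Ω.
The fractional drop is R_th/(R_th + R_L); requiring this ≤ 0.0950 gives R_L ≥ R_th(1/0.0950 − 1) = 328.5 × 9.526 = 3.13 kΩ.

R_L(min) ≈ 3.13 kΩ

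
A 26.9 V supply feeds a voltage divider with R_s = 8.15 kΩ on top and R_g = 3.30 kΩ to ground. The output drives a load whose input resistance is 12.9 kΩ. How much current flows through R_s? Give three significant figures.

I ≈ 2.50 mA

R_g‖R_L = 2.628 kΩ, so the source sees R_s + R_g‖R_L = 10.78 kΩ.
I = 26.9 V / 10.78 kΩ = 2.50 mA.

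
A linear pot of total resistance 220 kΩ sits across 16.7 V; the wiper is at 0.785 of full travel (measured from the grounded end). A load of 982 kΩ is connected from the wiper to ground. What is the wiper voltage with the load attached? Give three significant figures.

The wiper splits the pot into (1−α)R = 47.30 kΩ above and αR = 172.7 kΩ below.
Lower section ‖ load = 146.9 kΩ.
V_wiper = 16.7 × 146.9/(47.30 + 146.9) = 12.6 V.

V ≈ 12.6 V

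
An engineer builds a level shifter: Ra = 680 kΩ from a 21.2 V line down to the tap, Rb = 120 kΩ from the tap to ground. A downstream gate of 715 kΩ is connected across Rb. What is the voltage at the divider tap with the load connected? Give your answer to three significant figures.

V_out ≈ 2.78 V

The load sits in parallel with Rb: Rb‖R_L = (120 × 715) / (120 + 715) = 102.8 kΩ.
V_out = 21.2 × 102.8 / (680 + 102.8) = 21.2 × 102.8/782.8 = 2.78 V.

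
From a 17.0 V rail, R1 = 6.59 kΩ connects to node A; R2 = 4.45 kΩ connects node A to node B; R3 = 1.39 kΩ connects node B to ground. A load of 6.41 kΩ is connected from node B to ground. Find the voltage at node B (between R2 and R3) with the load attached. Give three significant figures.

V ≈ 1.59 V

At node B, R3 is in parallel with the load: R3‖R_L = 1.142 kΩ.
Below node A the resistance is R2 + (R3‖R_L) = 5.592 kΩ, so V_A = 17.0 × 5.592/12.18 = 7.804 V.
Then V_B = V_A × (R3‖R_L)/(R2 + R3‖R_L) = 7.804 × 1.142/5.592 = 1.59 V.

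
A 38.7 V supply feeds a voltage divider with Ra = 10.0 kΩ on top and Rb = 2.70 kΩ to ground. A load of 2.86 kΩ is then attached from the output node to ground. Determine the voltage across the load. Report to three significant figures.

V_out ≈ 4.72 V

The load sits in parallel with Rb: Rb‖R_L = (2.70 × 2.86) / (2.70 + 2.86) = 1.389 kΩ.
V_out = 38.7 × 1.389 / (10.0 + 1.389) = 38.7 × 1.389/11.39 = 4.72 V.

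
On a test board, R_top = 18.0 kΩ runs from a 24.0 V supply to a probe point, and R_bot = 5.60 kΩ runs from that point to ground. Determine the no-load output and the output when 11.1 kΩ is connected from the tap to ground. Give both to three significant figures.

Unloaded: 5.69 V; loaded: 4.11 V

Open-circuit: V = 24.0 × 5.60/(18.0 + 5.60) = 5.69 V.
With the load, R_bot becomes R_bot‖R_L = 3.722 kΩ, so V = 24.0 × 3.722/21.72 = 4.11 V.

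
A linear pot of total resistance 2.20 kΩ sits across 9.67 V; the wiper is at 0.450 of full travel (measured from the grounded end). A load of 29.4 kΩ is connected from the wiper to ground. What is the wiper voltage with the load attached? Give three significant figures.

V ≈ 4.27 V

The wiper splits the pot into (1−α)R = 1210 Ω above and αR = 990.0 Ω below.
Lower section ‖ load = 957.7 Ω.
V_wiper = 9.67 × 957.7/(1210 + 957.7) = 4.27 V.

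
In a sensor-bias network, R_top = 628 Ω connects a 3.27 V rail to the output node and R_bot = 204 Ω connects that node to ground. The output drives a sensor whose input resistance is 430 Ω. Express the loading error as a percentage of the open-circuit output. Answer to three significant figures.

Unloaded V = 3.27 × 204/832.0 = 0.8018 V.
Loaded: R_bot‖R_L = 138.4 Ω, giving V = 3.27 × 138.4/766.4 = 0.5904 V.
Drop = (0.8018 − 0.5904) / 0.8018 = 26.4 %.

26.4 %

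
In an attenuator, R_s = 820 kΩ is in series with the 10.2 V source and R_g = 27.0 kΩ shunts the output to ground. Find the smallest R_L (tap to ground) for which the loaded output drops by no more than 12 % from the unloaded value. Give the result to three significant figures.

R_L(min) ≈ 192 kΩ

Output resistance R_th = R_s‖R_g = (820 × 27.0)/847.0 = 26.14 kΩ.
The fractional drop is R_th/(R_th + R_L); requiring this ≤ 0.120 gives R_L ≥ R_th(1/0.120 − 1) = 26.14 × 7.333 = 192 kΩ.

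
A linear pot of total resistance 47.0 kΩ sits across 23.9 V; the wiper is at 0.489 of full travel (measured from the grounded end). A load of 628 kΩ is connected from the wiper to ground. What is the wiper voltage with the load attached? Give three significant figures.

V ≈ 11.5 V

The wiper splits the pot into (1−α)R = 24.02 kΩ above and αR = 22.98 kΩ below.
Lower section ‖ load = 22.17 kΩ.
V_wiper = 23.9 × 22.17/(24.02 + 22.17) = 11.5 V.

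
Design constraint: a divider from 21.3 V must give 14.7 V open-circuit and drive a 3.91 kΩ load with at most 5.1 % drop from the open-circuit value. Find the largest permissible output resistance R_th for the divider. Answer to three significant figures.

R_th ≤ 210 Ω

Loading drop = R_th/(R_th + R_L) ≤ 0.0510, so R_th ≤ R_L · ε/(1−ε) = 3.91 kΩ × 0.0510/0.9490 = 210 Ω.
(Any R1, R2 with R2/(R1+R2) = 0.690 and R1‖R2 ≤ 210 Ω will meet the spec.)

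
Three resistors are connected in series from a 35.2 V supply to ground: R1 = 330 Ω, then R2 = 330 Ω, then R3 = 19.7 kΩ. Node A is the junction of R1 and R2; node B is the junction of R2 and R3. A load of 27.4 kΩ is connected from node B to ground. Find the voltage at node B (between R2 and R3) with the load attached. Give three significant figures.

At node B, R3 is in parallel with the load: R3‖R_L = 11460 Ω.
Below node A the resistance is R2 + (R3‖R_L) = 11790 Ω, so V_A = 35.2 × 11790/12120 = 34.24 V.
Then V_B = V_A × (R3‖R_L)/(R2 + R3‖R_L) = 34.24 × 11460/11790 = 33.3 V.

V ≈ 33.3 V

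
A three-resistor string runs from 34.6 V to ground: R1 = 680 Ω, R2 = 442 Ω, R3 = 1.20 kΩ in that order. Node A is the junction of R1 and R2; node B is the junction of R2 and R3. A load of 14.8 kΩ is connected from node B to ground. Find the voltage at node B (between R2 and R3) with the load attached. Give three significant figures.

At node B, R3 is in parallel with the load: R3‖R_L = 1110 Ω.
Below node A the resistance is R2 + (R3‖R_L) = 1552 Ω, so V_A = 34.6 × 1552/2232 = 24.06 V.
Then V_B = V_A × (R3‖R_L)/(R2 + R3‖R_L) = 24.06 × 1110/1552 = 17.2 V.

V ≈ 17.2 V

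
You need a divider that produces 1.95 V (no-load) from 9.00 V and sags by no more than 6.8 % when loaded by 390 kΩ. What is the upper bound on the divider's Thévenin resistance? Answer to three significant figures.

Loading drop = R_th/(R_th + R_L) ≤ 0.0680, so R_th ≤ R_L · ε/(1−ε) = 390 kΩ × 0.0680/0.9320 = 28.5 kΩ.

R_th ≤ 28.5 kΩ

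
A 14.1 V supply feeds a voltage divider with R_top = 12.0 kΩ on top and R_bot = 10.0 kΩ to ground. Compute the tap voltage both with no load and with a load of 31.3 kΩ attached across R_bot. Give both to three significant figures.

Open-circuit: V = 14.1 × 10.0/(12.0 + 10.0) = 6.41 V.
With the load, R_bot becomes R_bot‖R_L = 7.579 kΩ, so V = 14.1 × 7.579/19.58 = 5.46 V.

Unloaded: 6.41 V; loaded: 5.46 V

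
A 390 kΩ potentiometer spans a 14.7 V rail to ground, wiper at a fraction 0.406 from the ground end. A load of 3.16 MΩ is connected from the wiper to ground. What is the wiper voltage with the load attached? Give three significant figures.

The wiper splits the pot into (1−α)R = 231.7 kΩ above and αR = 158.3 kΩ below.
Lower section ‖ load = 150.8 kΩ.
V_wiper = 14.7 × 150.8/(231.7 + 150.8) = 5.80 V.

V ≈ 5.80 V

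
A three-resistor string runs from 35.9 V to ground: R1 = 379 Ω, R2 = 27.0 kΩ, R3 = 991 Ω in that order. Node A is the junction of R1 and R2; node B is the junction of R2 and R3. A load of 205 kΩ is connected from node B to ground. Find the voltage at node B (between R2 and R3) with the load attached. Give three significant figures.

At node B, R3 is in parallel with the load: R3‖R_L = 986.2 Ω.
Below node A the resistance is R2 + (R3‖R_L) = 27990 Ω, so V_A = 35.9 × 27990/28370 = 35.42 V.
Then V_B = V_A × (R3‖R_L)/(R2 + R3‖R_L) = 35.42 × 986.2/27990 = 1.25 V.

V ≈ 1.25 V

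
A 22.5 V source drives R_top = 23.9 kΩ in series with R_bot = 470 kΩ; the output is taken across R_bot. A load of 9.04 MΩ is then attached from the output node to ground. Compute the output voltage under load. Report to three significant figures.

V_out ≈ 21.4 V

The load sits in parallel with R_bot: R_bot‖R_L = (470 × 9040) / (470 + 9040) = 446.8 kΩ.
V_out = 22.5 × 446.8 / (23.9 + 446.8) = 22.5 × 446.8/470.7 = 21.4 V.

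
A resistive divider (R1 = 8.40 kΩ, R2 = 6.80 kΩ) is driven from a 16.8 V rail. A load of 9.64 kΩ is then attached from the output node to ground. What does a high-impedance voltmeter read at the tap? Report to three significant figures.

The load sits in parallel with R2: R2‖R_L = (6.80 × 9.64) / (6.80 + 9.64) = 3.987 kΩ.
V_out = 16.8 × 3.987 / (8.40 + 3.987) = 16.8 × 3.987/12.39 = 5.41 V.
(Unloaded it would have been 7.52 V.)

V_out ≈ 5.41 V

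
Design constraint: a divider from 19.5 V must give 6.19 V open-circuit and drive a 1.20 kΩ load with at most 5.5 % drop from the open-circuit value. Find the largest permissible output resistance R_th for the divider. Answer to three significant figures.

R_th ≤ 69.8 Ω

Loading drop = R_th/(R_th + R_L) ≤ 0.0550, so R_th ≤ R_L · ε/(1−ε) = 1.20 kΩ × 0.0550/0.9450 = 69.8 Ω.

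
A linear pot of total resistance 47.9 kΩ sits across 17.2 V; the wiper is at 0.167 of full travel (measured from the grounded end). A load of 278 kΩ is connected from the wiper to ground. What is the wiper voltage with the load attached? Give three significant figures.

V ≈ 2.81 V

The wiper splits the pot into (1−α)R = 39.90 kΩ above and αR = 7.999 kΩ below.
Lower section ‖ load = 7.776 kΩ.
V_wiper = 17.2 × 7.776/(39.90 + 7.776) = 2.81 V.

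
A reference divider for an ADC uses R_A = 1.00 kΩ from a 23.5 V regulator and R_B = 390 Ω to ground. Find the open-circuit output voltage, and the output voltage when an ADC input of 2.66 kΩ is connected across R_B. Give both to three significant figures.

Unloaded: 6.59 V; loaded: 5.96 V

Open-circuit: V = 23.5 × 390/(1000 + 390) = 6.59 V.
With the load, R_B becomes R_B‖R_L = 340.1 Ω, so V = 23.5 × 340.1/1340 = 5.96 V.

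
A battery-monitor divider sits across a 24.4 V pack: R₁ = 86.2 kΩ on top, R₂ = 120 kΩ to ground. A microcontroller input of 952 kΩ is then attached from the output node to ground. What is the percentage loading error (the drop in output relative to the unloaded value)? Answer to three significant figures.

5.01 %

The divider's output (Thévenin) resistance is R₁‖R₂ = 50.16 kΩ.
Fractional drop under load = R_th/(R_th + R_L) = 50.16 / (50.16 + 952) = 0.05006.
So the output falls by 5.01 %.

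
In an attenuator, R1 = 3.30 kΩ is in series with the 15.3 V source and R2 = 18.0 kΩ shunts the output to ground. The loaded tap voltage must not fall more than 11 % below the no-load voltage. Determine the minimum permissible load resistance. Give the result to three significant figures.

R_L(min) ≈ 22.6 kΩ

Output resistance R_th = R1‖R2 = (3.30 × 18.0)/21.30 = 2.789 kΩ.
The fractional drop is R_th/(R_th + R_L); requiring this ≤ 0.110 gives R_L ≥ R_th(1/0.110 − 1) = 2.789 × 8.091 = 22.6 kΩ.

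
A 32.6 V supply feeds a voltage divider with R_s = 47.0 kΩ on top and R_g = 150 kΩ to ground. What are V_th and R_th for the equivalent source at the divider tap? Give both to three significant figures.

V_th is the open-circuit tap voltage: 32.6 × 150/(47.0 + 150) = 24.8 V.
With the supply zeroed, R_s and R_g appear in parallel from the tap: R_th = R_s‖R_g = (47.0 × 150)/197.0 = 35.8 kΩ.

V_th = 24.8 V, R_th = 35.8 kΩ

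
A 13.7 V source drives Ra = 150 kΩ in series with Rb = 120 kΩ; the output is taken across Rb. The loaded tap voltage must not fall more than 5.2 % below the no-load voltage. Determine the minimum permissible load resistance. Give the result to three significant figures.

R_L(min) ≈ 1.22 MΩ

Output resistance R_th = Ra‖Rb = (150 × 120)/270.0 = 66.67 kΩ.
The fractional drop is R_th/(R_th + R_L); requiring this ≤ 0.0520 gives R_L ≥ R_th(1/0.0520 − 1) = 66.67 × 18.23 = 1.22 MΩ.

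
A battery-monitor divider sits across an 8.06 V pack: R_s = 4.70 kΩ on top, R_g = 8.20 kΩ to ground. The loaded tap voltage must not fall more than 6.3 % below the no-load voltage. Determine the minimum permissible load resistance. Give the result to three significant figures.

R_L(min) ≈ 44.4 kΩ

Output resistance R_th = R_s‖R_g = (4.70 × 8.20)/12.90 = 2.988 kΩ.
The fractional drop is R_th/(R_th + R_L); requiring this ≤ 0.0630 gives R_L ≥ R_th(1/0.0630 − 1) = 2.988 × 14.87 = 44.4 kΩ.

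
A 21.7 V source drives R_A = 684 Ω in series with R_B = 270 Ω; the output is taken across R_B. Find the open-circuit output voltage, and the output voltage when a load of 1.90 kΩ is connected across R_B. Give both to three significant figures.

Unloaded: 6.14 V; loaded: 5.57 V

Open-circuit: V = 21.7 × 270/(684 + 270) = 6.14 V.
With the load, R_B becomes R_B‖R_L = 236.4 Ω, so V = 21.7 × 236.4/920.4 = 5.57 V.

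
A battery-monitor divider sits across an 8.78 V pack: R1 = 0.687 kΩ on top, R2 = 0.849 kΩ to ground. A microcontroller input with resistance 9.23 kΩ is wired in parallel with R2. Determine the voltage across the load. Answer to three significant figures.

V_out ≈ 4.66 V

The load sits in parallel with R2: R2‖R_L = (849 × 9230) / (849 + 9230) = 777.5 Ω.
V_out = 8.78 × 777.5 / (687 + 777.5) = 8.78 × 777.5/1464 = 4.66 V.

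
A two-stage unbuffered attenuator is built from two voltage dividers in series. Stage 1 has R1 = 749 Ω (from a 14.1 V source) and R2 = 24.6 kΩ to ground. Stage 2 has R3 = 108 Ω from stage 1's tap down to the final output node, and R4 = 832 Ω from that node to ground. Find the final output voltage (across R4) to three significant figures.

Stage 2 presents R3+R4 = 940.0 Ω as a load on stage 1's tap.
Stage 1's lower leg becomes R2‖(R3+R4) = 905.4 Ω, so V_mid = 14.1 × 905.4/1654 = 7.716 V.
Stage 2 is itself unloaded: V_out = V_mid × R4/(R3+R4) = 7.716 × 832/940.0 = 6.83 V.

V_out ≈ 6.83 V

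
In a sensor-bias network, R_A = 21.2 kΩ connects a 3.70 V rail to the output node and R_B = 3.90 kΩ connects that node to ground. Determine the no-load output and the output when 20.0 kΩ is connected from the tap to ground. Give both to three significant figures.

Open-circuit: V = 3.70 × 3.90/(21.2 + 3.90) = 0.575 V.
With the load, R_B becomes R_B‖R_L = 3.264 kΩ, so V = 3.70 × 3.264/24.46 = 0.494 V.

Unloaded: 0.575 V; loaded: 0.494 V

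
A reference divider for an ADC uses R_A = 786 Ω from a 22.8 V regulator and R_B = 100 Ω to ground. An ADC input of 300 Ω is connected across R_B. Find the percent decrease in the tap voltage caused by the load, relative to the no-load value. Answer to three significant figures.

The divider's output (Thévenin) resistance is R_A‖R_B = 88.71 Ω.
Fractional drop under load = R_th/(R_th + R_L) = 88.71 / (88.71 + 300) = 0.2282.
So the output falls by 22.8 %.

22.8 %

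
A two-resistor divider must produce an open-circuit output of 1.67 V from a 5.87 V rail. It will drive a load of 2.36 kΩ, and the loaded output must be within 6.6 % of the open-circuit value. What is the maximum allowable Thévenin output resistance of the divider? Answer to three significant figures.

R_th ≤ 167 Ω

Loading drop = R_th/(R_th + R_L) ≤ 0.0660, so R_th ≤ R_L · ε/(1−ε) = 2.36 kΩ × 0.0660/0.9340 = 167 Ω.
(Any R1, R2 with R2/(R1+R2) = 0.284 and R1‖R2 ≤ 167 Ω will meet the spec.)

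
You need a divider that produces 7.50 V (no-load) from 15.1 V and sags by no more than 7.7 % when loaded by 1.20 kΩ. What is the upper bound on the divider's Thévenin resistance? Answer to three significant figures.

R_th ≤ 100 Ω

Loading drop = R_th/(R_th + R_L) ≤ 0.0770, so R_th ≤ R_L · ε/(1−ε) = 1.20 kΩ × 0.0770/0.9230 = 100 Ω.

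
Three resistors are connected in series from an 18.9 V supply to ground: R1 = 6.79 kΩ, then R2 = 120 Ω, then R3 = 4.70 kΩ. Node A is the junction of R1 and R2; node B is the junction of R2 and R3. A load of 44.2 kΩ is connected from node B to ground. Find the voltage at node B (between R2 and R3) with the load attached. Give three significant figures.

At node B, R3 is in parallel with the load: R3‖R_L = 4248 Ω.
Below node A the resistance is R2 + (R3‖R_L) = 4368 Ω, so V_A = 18.9 × 4368/11160 = 7.399 V.
Then V_B = V_A × (R3‖R_L)/(R2 + R3‖R_L) = 7.399 × 4248/4368 = 7.20 V.

V ≈ 7.20 V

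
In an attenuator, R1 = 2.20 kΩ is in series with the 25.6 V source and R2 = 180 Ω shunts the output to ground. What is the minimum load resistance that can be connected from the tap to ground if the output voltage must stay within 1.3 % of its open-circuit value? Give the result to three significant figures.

R_L(min) ≈ 12.6 kΩ

Output resistance R_th = R1‖R2 = (2200 × 180)/2380 = 166.4 Ω.
The fractional drop is R_th/(R_th + R_L); requiring this ≤ 0.0130 gives R_L ≥ R_th(1/0.0130 − 1) = 166.4 × 75.92 = 12.6 kΩ.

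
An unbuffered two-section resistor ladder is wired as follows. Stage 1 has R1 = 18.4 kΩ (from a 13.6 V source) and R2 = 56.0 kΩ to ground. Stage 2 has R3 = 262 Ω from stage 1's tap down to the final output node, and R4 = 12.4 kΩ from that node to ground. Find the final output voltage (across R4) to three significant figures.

V_out ≈ 4.79 V

Stage 2 presents R3+R4 = 12660 Ω as a load on stage 1's tap.
Stage 1's lower leg becomes R2‖(R3+R4) = 10330 Ω, so V_mid = 13.6 × 10330/28730 = 4.889 V.
Stage 2 is itself unloaded: V_out = V_mid × R4/(R3+R4) = 4.889 × 12400/12660 = 4.79 V.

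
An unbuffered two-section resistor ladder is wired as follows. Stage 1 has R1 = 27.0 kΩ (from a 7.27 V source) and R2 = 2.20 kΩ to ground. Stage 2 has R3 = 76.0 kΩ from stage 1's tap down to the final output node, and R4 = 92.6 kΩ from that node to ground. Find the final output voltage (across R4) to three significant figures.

V_out ≈ 0.297 V

Stage 2 presents R3+R4 = 168.6 kΩ as a load on stage 1's tap.
Stage 1's lower leg becomes R2‖(R3+R4) = 2.172 kΩ, so V_mid = 7.27 × 2.172/29.17 = 0.5412 V.
Stage 2 is itself unloaded: V_out = V_mid × R4/(R3+R4) = 0.5412 × 92.6/168.6 = 0.297 V.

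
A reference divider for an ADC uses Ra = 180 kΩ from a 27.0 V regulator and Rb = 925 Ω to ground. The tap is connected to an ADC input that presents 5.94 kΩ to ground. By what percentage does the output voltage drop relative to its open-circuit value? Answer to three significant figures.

13.4 %

Unloaded V = 27.0 × 925/180900 = 0.13804 V.
Loaded: Rb‖R_L = 800.4 Ω, giving V = 27.0 × 800.4/180800 = 0.11952 V.
Drop = (0.13804 − 0.11952) / 0.13804 = 13.4 %.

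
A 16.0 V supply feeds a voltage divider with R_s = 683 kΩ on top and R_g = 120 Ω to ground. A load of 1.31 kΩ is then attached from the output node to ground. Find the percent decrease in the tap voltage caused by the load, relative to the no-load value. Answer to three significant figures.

8.39 %

Unloaded V = 16.0 × 120/683100 = 0.0028106 V.
Loaded: R_g‖R_L = 109.9 Ω, giving V = 16.0 × 109.9/683100 = 0.0025748 V.
Drop = (0.0028106 − 0.0025748) / 0.0028106 = 8.39 %.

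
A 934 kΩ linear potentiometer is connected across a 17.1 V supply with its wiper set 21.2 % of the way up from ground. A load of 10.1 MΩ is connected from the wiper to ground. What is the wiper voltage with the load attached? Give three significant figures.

The wiper splits the pot into (1−α)R = 736.0 kΩ above and αR = 198.0 kΩ below.
Lower section ‖ load = 194.2 kΩ.
V_wiper = 17.1 × 194.2/(736.0 + 194.2) = 3.57 V.

V ≈ 3.57 V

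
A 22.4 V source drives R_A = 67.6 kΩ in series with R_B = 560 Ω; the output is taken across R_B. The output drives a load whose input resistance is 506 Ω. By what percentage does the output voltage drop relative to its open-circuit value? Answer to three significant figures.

52.3 %

Unloaded V = 22.4 × 560/68160 = 0.1840 V.
Loaded: R_B‖R_L = 265.8 Ω, giving V = 22.4 × 265.8/67870 = 0.08774 V.
Drop = (0.1840 − 0.08774) / 0.1840 = 52.3 %.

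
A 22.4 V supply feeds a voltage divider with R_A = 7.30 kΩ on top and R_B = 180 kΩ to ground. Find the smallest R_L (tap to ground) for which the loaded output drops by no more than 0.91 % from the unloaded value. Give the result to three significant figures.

R_L(min) ≈ 764 kΩ

Output resistance R_th = R_A‖R_B = (7.30 × 180)/187.3 = 7.015 kΩ.
The fractional drop is R_th/(R_th + R_L); requiring this ≤ 0.00910 gives R_L ≥ R_th(1/0.00910 − 1) = 7.015 × 108.9 = 764 kΩ.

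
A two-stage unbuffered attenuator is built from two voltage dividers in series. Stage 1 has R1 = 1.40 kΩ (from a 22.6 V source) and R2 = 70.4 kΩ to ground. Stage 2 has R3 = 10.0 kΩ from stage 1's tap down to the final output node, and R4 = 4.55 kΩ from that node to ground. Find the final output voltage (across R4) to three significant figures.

Stage 2 presents R3+R4 = 14.55 kΩ as a load on stage 1's tap.
Stage 1's lower leg becomes R2‖(R3+R4) = 12.06 kΩ, so V_mid = 22.6 × 12.06/13.46 = 20.25 V.
Stage 2 is itself unloaded: V_out = V_mid × R4/(R3+R4) = 20.25 × 4.55/14.55 = 6.33 V.

V_out ≈ 6.33 V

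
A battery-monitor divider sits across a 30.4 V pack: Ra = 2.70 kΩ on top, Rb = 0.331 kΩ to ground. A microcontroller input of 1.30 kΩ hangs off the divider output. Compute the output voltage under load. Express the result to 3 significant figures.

The load sits in parallel with Rb: Rb‖R_L = (331 × 1300) / (331 + 1300) = 263.8 Ω.
V_out = 30.4 × 263.8 / (2700 + 263.8) = 30.4 × 263.8/2964 = 2.71 V.
(Unloaded it would have been 3.32 V.)

V_out ≈ 2.71 V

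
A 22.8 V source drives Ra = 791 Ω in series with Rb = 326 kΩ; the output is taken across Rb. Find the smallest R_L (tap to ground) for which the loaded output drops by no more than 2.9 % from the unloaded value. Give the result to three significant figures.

R_L(min) ≈ 26.4 kΩ

Output resistance R_th = Ra‖Rb = (791 × 326000)/326800 = 789.1 Ω.
The fractional drop is R_th/(R_th + R_L); requiring this ≤ 0.0290 gives R_L ≥ R_th(1/0.0290 − 1) = 789.1 × 33.48 = 26.4 kΩ.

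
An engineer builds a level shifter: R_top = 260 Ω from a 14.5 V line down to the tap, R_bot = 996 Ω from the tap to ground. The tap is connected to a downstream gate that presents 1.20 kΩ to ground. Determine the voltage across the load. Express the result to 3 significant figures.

The load sits in parallel with R_bot: R_bot‖R_L = (996 × 1200) / (996 + 1200) = 544.3 Ω.
V_out = 14.5 × 544.3 / (260 + 544.3) = 14.5 × 544.3/804.3 = 9.81 V.

V_out ≈ 9.81 V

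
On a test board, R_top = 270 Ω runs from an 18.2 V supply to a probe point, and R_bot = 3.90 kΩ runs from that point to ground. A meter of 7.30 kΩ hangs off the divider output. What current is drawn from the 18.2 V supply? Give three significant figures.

I ≈ 6.47 mA

R_bot‖R_L = 2542 Ω, so the source sees R_top + R_bot‖R_L = 2812 Ω.
I = 18.2 V / 2812 Ω = 6.47 mA.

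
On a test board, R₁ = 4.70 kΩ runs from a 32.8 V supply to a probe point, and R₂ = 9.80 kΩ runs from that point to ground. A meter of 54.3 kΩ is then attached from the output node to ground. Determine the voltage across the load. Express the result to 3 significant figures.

The load sits in parallel with R₂: R₂‖R_L = (9.80 × 54.3) / (9.80 + 54.3) = 8.302 kΩ.
V_out = 32.8 × 8.302 / (4.70 + 8.302) = 32.8 × 8.302/13.00 = 20.9 V.

V_out ≈ 20.9 V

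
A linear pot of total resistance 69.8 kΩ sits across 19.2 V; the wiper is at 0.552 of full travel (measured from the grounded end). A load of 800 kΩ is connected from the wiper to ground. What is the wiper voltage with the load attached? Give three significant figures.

The wiper splits the pot into (1−α)R = 31.27 kΩ above and αR = 38.53 kΩ below.
Lower section ‖ load = 36.76 kΩ.
V_wiper = 19.2 × 36.76/(31.27 + 36.76) = 10.4 V.

V ≈ 10.4 V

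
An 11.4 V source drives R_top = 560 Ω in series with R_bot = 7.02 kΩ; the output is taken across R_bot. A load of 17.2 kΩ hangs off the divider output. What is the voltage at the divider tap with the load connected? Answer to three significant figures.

The load sits in parallel with R_bot: R_bot‖R_L = (7020 × 17200) / (7020 + 17200) = 4985 Ω.
V_out = 11.4 × 4985 / (560 + 4985) = 11.4 × 4985/5545 = 10.2 V.
(Unloaded it would have been 10.6 V.)

V_out ≈ 10.2 V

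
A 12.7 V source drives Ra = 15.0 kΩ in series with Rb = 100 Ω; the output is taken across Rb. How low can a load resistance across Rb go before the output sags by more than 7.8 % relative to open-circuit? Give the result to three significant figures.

Output resistance R_th = Ra‖Rb = (15000 × 100)/15100 = 99.34 Ω.
The fractional drop is R_th/(R_th + R_L); requiring this ≤ 0.0780 gives R_L ≥ R_th(1/0.0780 − 1) = 99.34 × 11.82 = 1.17 kΩ.

R_L(min) ≈ 1.17 kΩ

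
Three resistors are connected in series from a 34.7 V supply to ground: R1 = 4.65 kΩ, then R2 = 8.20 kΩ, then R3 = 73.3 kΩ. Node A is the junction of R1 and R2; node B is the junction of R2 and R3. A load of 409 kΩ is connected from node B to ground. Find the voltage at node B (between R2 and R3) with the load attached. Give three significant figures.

At node B, R3 is in parallel with the load: R3‖R_L = 62.16 kΩ.
Below node A the resistance is R2 + (R3‖R_L) = 70.36 kΩ, so V_A = 34.7 × 70.36/75.01 = 32.55 V.
Then V_B = V_A × (R3‖R_L)/(R2 + R3‖R_L) = 32.55 × 62.16/70.36 = 28.8 V.

V ≈ 28.8 V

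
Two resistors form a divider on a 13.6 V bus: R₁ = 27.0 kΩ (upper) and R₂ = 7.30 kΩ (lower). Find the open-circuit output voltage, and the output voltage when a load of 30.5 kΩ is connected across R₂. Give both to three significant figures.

Open-circuit: V = 13.6 × 7.30/(27.0 + 7.30) = 2.89 V.
With the load, R₂ becomes R₂‖R_L = 5.890 kΩ, so V = 13.6 × 5.890/32.89 = 2.44 V.

Unloaded: 2.89 V; loaded: 2.44 V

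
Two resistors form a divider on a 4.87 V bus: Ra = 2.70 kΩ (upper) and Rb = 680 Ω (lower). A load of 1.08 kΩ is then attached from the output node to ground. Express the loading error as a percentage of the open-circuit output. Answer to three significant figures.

Unloaded V = 4.87 × 680/3380 = 0.9798 V.
Loaded: Rb‖R_L = 417.3 Ω, giving V = 4.87 × 417.3/3117 = 0.6519 V.
Drop = (0.9798 − 0.6519) / 0.9798 = 33.5 %.

33.5 %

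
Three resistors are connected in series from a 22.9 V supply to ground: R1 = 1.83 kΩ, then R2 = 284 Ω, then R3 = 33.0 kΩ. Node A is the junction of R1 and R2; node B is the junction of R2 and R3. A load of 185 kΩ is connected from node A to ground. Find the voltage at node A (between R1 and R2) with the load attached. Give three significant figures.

V ≈ 21.5 V

Below node A the series string R2+R3 = 33280 Ω sits in parallel with the 185000 Ω load: 28210 Ω.
V_A = 22.9 × 28210/(1830 + 28210) = 21.5 V.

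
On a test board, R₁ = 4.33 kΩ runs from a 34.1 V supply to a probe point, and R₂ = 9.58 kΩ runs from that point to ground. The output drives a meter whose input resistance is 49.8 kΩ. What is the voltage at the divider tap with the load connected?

The load sits in parallel with R₂: R₂‖R_L = (9.58 × 49.8) / (9.58 + 49.8) = 8.034 kΩ.
V_out = 34.1 × 8.034 / (4.33 + 8.034) = 34.1 × 8.034/12.36 = 22.2 V.

V_out ≈ 22.2 V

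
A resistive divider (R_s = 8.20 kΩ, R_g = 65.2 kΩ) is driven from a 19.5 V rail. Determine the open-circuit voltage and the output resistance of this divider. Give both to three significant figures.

V_th is the open-circuit tap voltage: 19.5 × 65.2/(8.20 + 65.2) = 17.3 V.
With the supply zeroed, R_s and R_g appear in parallel from the tap: R_th = R_s‖R_g = (8.20 × 65.2)/73.40 = 7.28 kΩ.

V_th = 17.3 V, R_th = 7.28 kΩ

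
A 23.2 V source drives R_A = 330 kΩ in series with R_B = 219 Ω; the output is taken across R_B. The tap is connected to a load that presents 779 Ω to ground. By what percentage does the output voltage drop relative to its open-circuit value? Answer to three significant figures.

21.9 %

The divider's output (Thévenin) resistance is R_A‖R_B = 218.9 Ω.
Fractional drop under load = R_th/(R_th + R_L) = 218.9 / (218.9 + 779) = 0.2193.
So the output falls by 21.9 %.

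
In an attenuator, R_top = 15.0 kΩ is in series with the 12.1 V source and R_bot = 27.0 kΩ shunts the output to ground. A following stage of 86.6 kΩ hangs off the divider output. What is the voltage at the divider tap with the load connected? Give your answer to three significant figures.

V_out ≈ 7.00 V

The load sits in parallel with R_bot: R_bot‖R_L = (27.0 × 86.6) / (27.0 + 86.6) = 20.58 kΩ.
V_out = 12.1 × 20.58 / (15.0 + 20.58) = 12.1 × 20.58/35.58 = 7.00 V.
(Unloaded it would have been 7.78 V.)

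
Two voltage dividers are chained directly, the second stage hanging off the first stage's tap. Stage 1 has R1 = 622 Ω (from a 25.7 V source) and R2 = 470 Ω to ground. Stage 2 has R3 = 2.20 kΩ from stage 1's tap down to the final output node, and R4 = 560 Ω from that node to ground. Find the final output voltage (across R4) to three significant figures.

V_out ≈ 2.05 V

Stage 2 presents R3+R4 = 2760 Ω as a load on stage 1's tap.
Stage 1's lower leg becomes R2‖(R3+R4) = 401.6 Ω, so V_mid = 25.7 × 401.6/1024 = 10.08 V.
Stage 2 is itself unloaded: V_out = V_mid × R4/(R3+R4) = 10.08 × 560/2760 = 2.05 V.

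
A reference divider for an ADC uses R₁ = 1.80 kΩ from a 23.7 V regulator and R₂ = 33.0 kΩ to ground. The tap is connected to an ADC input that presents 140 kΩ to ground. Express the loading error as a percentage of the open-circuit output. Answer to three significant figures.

1.20 %

The divider's output (Thévenin) resistance is R₁‖R₂ = 1.707 kΩ.
Fractional drop under load = R_th/(R_th + R_L) = 1.707 / (1.707 + 140) = 0.01205.
So the output falls by 1.20 %.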